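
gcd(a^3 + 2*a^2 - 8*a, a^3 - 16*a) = a^2 + 4*a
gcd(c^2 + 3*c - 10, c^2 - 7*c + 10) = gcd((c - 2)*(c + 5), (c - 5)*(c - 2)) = c - 2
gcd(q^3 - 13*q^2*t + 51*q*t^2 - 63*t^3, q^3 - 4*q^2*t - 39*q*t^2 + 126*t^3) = q^2 - 10*q*t + 21*t^2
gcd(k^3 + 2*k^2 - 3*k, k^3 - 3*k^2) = k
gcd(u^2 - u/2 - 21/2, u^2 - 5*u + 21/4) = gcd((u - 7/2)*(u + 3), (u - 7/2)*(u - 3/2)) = u - 7/2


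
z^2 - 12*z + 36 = (z - 6)^2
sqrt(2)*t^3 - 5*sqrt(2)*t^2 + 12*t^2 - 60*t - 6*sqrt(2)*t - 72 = (t - 6)*(t + 6*sqrt(2))*(sqrt(2)*t + sqrt(2))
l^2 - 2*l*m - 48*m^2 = (l - 8*m)*(l + 6*m)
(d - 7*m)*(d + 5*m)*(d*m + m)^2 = d^4*m^2 - 2*d^3*m^3 + 2*d^3*m^2 - 35*d^2*m^4 - 4*d^2*m^3 + d^2*m^2 - 70*d*m^4 - 2*d*m^3 - 35*m^4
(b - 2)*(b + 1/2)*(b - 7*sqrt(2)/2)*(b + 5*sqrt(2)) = b^4 - 3*b^3/2 + 3*sqrt(2)*b^3/2 - 36*b^2 - 9*sqrt(2)*b^2/4 - 3*sqrt(2)*b/2 + 105*b/2 + 35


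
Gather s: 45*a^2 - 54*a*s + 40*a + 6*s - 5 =45*a^2 + 40*a + s*(6 - 54*a) - 5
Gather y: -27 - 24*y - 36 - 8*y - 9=-32*y - 72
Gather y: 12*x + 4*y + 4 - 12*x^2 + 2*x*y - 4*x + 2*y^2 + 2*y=-12*x^2 + 8*x + 2*y^2 + y*(2*x + 6) + 4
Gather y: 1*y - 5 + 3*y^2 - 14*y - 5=3*y^2 - 13*y - 10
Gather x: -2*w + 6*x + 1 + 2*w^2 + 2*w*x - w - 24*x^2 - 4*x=2*w^2 - 3*w - 24*x^2 + x*(2*w + 2) + 1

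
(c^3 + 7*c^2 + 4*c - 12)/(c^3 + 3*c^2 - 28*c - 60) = (c - 1)/(c - 5)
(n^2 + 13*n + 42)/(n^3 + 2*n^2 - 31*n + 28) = (n + 6)/(n^2 - 5*n + 4)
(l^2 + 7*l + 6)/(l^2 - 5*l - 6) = (l + 6)/(l - 6)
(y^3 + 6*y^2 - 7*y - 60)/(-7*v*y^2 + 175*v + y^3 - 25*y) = (y^2 + y - 12)/(-7*v*y + 35*v + y^2 - 5*y)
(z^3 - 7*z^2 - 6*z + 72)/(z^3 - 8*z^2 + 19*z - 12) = (z^2 - 3*z - 18)/(z^2 - 4*z + 3)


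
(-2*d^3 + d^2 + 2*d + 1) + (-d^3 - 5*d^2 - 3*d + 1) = -3*d^3 - 4*d^2 - d + 2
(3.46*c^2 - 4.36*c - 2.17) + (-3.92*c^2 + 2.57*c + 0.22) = -0.46*c^2 - 1.79*c - 1.95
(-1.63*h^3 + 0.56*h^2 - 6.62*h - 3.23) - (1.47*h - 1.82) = -1.63*h^3 + 0.56*h^2 - 8.09*h - 1.41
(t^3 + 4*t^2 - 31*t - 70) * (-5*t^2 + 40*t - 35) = -5*t^5 + 20*t^4 + 280*t^3 - 1030*t^2 - 1715*t + 2450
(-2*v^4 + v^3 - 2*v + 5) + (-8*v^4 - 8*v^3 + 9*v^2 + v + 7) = -10*v^4 - 7*v^3 + 9*v^2 - v + 12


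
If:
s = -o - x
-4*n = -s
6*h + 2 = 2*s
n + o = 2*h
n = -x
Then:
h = -1/7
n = 1/7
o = -3/7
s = 4/7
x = -1/7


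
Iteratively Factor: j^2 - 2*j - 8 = (j + 2)*(j - 4)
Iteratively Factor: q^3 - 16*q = (q - 4)*(q^2 + 4*q) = q*(q - 4)*(q + 4)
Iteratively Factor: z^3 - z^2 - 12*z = (z)*(z^2 - z - 12) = z*(z - 4)*(z + 3)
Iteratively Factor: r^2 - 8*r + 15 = (r - 5)*(r - 3)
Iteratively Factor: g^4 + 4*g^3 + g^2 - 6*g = (g - 1)*(g^3 + 5*g^2 + 6*g) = (g - 1)*(g + 2)*(g^2 + 3*g) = g*(g - 1)*(g + 2)*(g + 3)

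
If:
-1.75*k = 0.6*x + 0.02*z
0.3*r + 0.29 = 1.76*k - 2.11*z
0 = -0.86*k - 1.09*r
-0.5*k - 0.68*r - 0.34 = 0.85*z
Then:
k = -0.29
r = 0.23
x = 0.86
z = -0.41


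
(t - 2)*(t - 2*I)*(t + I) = t^3 - 2*t^2 - I*t^2 + 2*t + 2*I*t - 4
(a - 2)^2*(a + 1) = a^3 - 3*a^2 + 4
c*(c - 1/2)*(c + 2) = c^3 + 3*c^2/2 - c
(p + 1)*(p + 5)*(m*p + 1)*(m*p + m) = m^2*p^4 + 7*m^2*p^3 + 11*m^2*p^2 + 5*m^2*p + m*p^3 + 7*m*p^2 + 11*m*p + 5*m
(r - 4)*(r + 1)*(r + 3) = r^3 - 13*r - 12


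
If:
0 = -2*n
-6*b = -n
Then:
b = 0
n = 0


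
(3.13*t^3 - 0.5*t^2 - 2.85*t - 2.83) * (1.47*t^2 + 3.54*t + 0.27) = 4.6011*t^5 + 10.3452*t^4 - 5.1144*t^3 - 14.3841*t^2 - 10.7877*t - 0.7641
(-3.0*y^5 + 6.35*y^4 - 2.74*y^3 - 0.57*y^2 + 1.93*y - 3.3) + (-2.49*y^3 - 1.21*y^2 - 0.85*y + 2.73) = -3.0*y^5 + 6.35*y^4 - 5.23*y^3 - 1.78*y^2 + 1.08*y - 0.57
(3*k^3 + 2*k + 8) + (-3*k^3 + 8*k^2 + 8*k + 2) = 8*k^2 + 10*k + 10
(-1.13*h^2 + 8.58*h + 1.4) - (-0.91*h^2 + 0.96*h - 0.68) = -0.22*h^2 + 7.62*h + 2.08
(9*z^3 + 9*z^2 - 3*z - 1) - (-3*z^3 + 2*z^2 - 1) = 12*z^3 + 7*z^2 - 3*z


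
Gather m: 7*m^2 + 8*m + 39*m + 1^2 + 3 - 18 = 7*m^2 + 47*m - 14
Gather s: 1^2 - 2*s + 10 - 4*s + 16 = 27 - 6*s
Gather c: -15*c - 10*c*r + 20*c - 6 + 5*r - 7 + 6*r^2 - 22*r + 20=c*(5 - 10*r) + 6*r^2 - 17*r + 7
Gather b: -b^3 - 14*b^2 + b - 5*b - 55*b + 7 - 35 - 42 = -b^3 - 14*b^2 - 59*b - 70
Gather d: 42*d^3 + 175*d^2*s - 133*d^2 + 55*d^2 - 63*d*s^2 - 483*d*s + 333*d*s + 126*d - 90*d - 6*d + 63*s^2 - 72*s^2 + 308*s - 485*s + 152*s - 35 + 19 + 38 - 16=42*d^3 + d^2*(175*s - 78) + d*(-63*s^2 - 150*s + 30) - 9*s^2 - 25*s + 6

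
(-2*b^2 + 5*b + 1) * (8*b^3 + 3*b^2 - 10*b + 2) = -16*b^5 + 34*b^4 + 43*b^3 - 51*b^2 + 2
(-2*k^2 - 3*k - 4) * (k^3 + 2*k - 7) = -2*k^5 - 3*k^4 - 8*k^3 + 8*k^2 + 13*k + 28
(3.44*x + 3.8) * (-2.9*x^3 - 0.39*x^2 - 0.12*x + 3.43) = -9.976*x^4 - 12.3616*x^3 - 1.8948*x^2 + 11.3432*x + 13.034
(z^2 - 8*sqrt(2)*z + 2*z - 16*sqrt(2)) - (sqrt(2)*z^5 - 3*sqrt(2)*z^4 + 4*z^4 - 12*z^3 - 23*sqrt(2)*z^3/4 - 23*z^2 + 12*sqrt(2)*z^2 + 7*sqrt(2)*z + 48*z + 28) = -sqrt(2)*z^5 - 4*z^4 + 3*sqrt(2)*z^4 + 23*sqrt(2)*z^3/4 + 12*z^3 - 12*sqrt(2)*z^2 + 24*z^2 - 46*z - 15*sqrt(2)*z - 28 - 16*sqrt(2)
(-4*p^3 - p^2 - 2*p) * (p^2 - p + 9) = -4*p^5 + 3*p^4 - 37*p^3 - 7*p^2 - 18*p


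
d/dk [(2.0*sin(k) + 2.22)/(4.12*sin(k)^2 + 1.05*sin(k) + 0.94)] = (-18.2928*sin(k) + 4.12*cos(2*k) - 4.571)*cos(k)/(4.12*sin(k)^2 + 1.05*sin(k) + 0.94)^2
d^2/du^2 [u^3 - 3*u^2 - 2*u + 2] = 6*u - 6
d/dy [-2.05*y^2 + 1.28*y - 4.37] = 1.28 - 4.1*y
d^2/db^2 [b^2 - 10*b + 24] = 2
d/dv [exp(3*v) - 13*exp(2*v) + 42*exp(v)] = (3*exp(2*v) - 26*exp(v) + 42)*exp(v)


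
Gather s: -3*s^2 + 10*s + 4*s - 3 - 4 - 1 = -3*s^2 + 14*s - 8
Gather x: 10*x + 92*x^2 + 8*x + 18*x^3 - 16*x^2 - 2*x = 18*x^3 + 76*x^2 + 16*x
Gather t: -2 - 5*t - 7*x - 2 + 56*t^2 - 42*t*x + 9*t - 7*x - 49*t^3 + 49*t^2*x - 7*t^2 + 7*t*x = -49*t^3 + t^2*(49*x + 49) + t*(4 - 35*x) - 14*x - 4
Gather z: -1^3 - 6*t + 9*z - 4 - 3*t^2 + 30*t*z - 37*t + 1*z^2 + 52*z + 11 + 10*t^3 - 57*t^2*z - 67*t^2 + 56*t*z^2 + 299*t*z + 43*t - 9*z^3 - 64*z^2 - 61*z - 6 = 10*t^3 - 70*t^2 - 9*z^3 + z^2*(56*t - 63) + z*(-57*t^2 + 329*t)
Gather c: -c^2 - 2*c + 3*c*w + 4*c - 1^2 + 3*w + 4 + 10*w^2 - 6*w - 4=-c^2 + c*(3*w + 2) + 10*w^2 - 3*w - 1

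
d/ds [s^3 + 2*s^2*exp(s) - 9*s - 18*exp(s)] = 2*s^2*exp(s) + 3*s^2 + 4*s*exp(s) - 18*exp(s) - 9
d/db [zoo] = 0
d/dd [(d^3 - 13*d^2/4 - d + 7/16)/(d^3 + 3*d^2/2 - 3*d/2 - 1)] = (38*d^2 - 46*d + 53)/(8*(d^4 + 2*d^3 - 3*d^2 - 4*d + 4))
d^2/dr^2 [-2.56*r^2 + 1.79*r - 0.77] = -5.12000000000000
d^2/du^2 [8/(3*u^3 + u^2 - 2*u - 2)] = 16*(-(9*u + 1)*(3*u^3 + u^2 - 2*u - 2) + (9*u^2 + 2*u - 2)^2)/(3*u^3 + u^2 - 2*u - 2)^3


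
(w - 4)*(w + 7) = w^2 + 3*w - 28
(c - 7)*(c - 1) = c^2 - 8*c + 7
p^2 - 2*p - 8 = (p - 4)*(p + 2)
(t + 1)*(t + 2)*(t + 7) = t^3 + 10*t^2 + 23*t + 14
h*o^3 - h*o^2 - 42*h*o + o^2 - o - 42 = (o - 7)*(o + 6)*(h*o + 1)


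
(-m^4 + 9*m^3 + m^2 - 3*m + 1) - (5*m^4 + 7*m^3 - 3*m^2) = -6*m^4 + 2*m^3 + 4*m^2 - 3*m + 1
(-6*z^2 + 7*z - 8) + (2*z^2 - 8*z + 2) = -4*z^2 - z - 6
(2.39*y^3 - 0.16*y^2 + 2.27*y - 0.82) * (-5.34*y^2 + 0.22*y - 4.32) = -12.7626*y^5 + 1.3802*y^4 - 22.4818*y^3 + 5.5694*y^2 - 9.9868*y + 3.5424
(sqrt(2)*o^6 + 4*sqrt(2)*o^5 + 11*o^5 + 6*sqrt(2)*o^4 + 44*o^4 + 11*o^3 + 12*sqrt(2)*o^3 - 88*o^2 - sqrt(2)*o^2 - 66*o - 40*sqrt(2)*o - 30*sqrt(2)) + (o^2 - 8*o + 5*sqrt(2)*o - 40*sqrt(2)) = sqrt(2)*o^6 + 4*sqrt(2)*o^5 + 11*o^5 + 6*sqrt(2)*o^4 + 44*o^4 + 11*o^3 + 12*sqrt(2)*o^3 - 87*o^2 - sqrt(2)*o^2 - 74*o - 35*sqrt(2)*o - 70*sqrt(2)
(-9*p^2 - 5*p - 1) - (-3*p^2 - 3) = -6*p^2 - 5*p + 2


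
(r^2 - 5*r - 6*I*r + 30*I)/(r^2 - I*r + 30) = (r - 5)/(r + 5*I)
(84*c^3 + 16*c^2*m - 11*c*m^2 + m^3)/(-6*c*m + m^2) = -14*c^2/m - 5*c + m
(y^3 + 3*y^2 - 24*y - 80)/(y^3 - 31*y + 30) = (y^2 + 8*y + 16)/(y^2 + 5*y - 6)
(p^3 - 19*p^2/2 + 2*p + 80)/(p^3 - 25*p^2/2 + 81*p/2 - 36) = (2*p^2 - 3*p - 20)/(2*p^2 - 9*p + 9)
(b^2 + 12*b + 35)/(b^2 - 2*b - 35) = (b + 7)/(b - 7)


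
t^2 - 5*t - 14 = (t - 7)*(t + 2)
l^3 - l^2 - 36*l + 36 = (l - 6)*(l - 1)*(l + 6)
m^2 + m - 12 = (m - 3)*(m + 4)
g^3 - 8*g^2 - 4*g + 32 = (g - 8)*(g - 2)*(g + 2)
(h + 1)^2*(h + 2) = h^3 + 4*h^2 + 5*h + 2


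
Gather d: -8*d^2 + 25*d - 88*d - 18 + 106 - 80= -8*d^2 - 63*d + 8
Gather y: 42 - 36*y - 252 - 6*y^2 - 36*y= -6*y^2 - 72*y - 210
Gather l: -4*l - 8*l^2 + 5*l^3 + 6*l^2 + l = 5*l^3 - 2*l^2 - 3*l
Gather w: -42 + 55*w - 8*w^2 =-8*w^2 + 55*w - 42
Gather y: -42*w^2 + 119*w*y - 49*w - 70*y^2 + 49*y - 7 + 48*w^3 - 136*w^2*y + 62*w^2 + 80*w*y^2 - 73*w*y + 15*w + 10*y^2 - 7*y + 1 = 48*w^3 + 20*w^2 - 34*w + y^2*(80*w - 60) + y*(-136*w^2 + 46*w + 42) - 6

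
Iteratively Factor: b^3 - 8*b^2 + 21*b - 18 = (b - 2)*(b^2 - 6*b + 9) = (b - 3)*(b - 2)*(b - 3)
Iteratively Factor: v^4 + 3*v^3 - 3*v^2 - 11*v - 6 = (v + 1)*(v^3 + 2*v^2 - 5*v - 6) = (v + 1)^2*(v^2 + v - 6) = (v - 2)*(v + 1)^2*(v + 3)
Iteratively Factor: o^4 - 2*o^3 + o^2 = (o - 1)*(o^3 - o^2) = (o - 1)^2*(o^2) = o*(o - 1)^2*(o)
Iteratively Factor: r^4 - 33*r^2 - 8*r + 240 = (r + 4)*(r^3 - 4*r^2 - 17*r + 60) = (r - 5)*(r + 4)*(r^2 + r - 12) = (r - 5)*(r + 4)^2*(r - 3)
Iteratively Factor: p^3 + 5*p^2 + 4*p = (p + 4)*(p^2 + p) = p*(p + 4)*(p + 1)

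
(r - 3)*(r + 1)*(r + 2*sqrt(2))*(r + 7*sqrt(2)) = r^4 - 2*r^3 + 9*sqrt(2)*r^3 - 18*sqrt(2)*r^2 + 25*r^2 - 56*r - 27*sqrt(2)*r - 84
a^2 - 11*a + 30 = (a - 6)*(a - 5)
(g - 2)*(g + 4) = g^2 + 2*g - 8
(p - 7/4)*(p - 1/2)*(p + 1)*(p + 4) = p^4 + 11*p^3/4 - 51*p^2/8 - 37*p/8 + 7/2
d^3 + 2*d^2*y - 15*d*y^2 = d*(d - 3*y)*(d + 5*y)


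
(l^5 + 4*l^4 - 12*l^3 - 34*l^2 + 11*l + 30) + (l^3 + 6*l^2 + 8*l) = l^5 + 4*l^4 - 11*l^3 - 28*l^2 + 19*l + 30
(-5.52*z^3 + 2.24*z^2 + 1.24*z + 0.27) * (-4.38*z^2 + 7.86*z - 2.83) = 24.1776*z^5 - 53.1984*z^4 + 27.7968*z^3 + 2.2246*z^2 - 1.387*z - 0.7641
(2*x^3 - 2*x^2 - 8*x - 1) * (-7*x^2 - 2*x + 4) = -14*x^5 + 10*x^4 + 68*x^3 + 15*x^2 - 30*x - 4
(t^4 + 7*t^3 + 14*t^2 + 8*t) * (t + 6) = t^5 + 13*t^4 + 56*t^3 + 92*t^2 + 48*t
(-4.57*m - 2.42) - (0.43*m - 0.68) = -5.0*m - 1.74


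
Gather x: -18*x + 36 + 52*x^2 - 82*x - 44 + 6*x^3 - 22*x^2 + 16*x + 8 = 6*x^3 + 30*x^2 - 84*x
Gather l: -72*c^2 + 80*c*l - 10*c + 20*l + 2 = -72*c^2 - 10*c + l*(80*c + 20) + 2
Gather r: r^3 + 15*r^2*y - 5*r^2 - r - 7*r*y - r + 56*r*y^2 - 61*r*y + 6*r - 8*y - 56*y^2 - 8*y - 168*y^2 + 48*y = r^3 + r^2*(15*y - 5) + r*(56*y^2 - 68*y + 4) - 224*y^2 + 32*y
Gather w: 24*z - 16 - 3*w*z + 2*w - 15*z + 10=w*(2 - 3*z) + 9*z - 6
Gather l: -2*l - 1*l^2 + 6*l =-l^2 + 4*l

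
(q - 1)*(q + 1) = q^2 - 1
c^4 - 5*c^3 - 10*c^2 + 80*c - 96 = (c - 4)*(c - 3)*(c - 2)*(c + 4)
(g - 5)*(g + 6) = g^2 + g - 30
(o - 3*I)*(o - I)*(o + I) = o^3 - 3*I*o^2 + o - 3*I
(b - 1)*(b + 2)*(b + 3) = b^3 + 4*b^2 + b - 6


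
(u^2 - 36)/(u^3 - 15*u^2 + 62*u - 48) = (u + 6)/(u^2 - 9*u + 8)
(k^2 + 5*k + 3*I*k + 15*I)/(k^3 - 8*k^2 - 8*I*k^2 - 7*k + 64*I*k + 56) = (k^2 + k*(5 + 3*I) + 15*I)/(k^3 - 8*k^2*(1 + I) + k*(-7 + 64*I) + 56)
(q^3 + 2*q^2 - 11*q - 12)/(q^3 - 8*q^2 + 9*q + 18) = (q + 4)/(q - 6)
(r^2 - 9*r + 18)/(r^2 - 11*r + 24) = (r - 6)/(r - 8)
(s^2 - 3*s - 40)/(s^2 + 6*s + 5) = (s - 8)/(s + 1)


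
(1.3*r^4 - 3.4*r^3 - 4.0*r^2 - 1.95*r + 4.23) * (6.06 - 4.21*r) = -5.473*r^5 + 22.192*r^4 - 3.764*r^3 - 16.0305*r^2 - 29.6253*r + 25.6338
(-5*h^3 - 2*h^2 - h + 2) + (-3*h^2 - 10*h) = -5*h^3 - 5*h^2 - 11*h + 2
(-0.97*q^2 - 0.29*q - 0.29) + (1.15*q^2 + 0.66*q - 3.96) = 0.18*q^2 + 0.37*q - 4.25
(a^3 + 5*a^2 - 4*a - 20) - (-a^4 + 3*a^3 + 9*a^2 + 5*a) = a^4 - 2*a^3 - 4*a^2 - 9*a - 20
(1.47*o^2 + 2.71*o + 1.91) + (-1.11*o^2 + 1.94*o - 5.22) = 0.36*o^2 + 4.65*o - 3.31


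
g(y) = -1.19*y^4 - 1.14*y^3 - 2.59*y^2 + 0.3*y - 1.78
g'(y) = -4.76*y^3 - 3.42*y^2 - 5.18*y + 0.3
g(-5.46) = -952.66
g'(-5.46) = 701.42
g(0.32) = -2.00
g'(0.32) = -1.86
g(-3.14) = -108.65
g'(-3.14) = 130.21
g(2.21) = -54.46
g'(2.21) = -79.23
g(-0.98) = -4.59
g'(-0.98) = 6.57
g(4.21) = -505.32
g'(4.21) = -437.31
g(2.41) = -72.20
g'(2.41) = -98.68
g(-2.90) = -80.79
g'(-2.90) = 102.65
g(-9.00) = -7190.80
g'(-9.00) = 3239.94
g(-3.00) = -91.60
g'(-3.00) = 113.58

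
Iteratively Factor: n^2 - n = (n - 1)*(n)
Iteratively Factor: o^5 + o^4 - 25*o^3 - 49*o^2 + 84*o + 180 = (o - 5)*(o^4 + 6*o^3 + 5*o^2 - 24*o - 36) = (o - 5)*(o + 2)*(o^3 + 4*o^2 - 3*o - 18) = (o - 5)*(o + 2)*(o + 3)*(o^2 + o - 6) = (o - 5)*(o - 2)*(o + 2)*(o + 3)*(o + 3)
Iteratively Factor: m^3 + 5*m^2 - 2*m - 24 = (m - 2)*(m^2 + 7*m + 12) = (m - 2)*(m + 3)*(m + 4)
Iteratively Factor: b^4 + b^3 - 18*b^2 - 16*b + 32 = (b + 2)*(b^3 - b^2 - 16*b + 16) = (b + 2)*(b + 4)*(b^2 - 5*b + 4) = (b - 4)*(b + 2)*(b + 4)*(b - 1)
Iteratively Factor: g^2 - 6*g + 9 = (g - 3)*(g - 3)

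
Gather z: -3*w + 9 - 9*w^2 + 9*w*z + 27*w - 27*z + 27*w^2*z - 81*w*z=-9*w^2 + 24*w + z*(27*w^2 - 72*w - 27) + 9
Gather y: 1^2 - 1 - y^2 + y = -y^2 + y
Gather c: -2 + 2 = 0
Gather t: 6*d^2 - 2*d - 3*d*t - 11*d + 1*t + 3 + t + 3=6*d^2 - 13*d + t*(2 - 3*d) + 6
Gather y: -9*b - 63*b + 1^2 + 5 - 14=-72*b - 8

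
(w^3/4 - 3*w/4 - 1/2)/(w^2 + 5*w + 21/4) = (w^3 - 3*w - 2)/(4*w^2 + 20*w + 21)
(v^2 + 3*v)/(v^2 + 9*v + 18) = v/(v + 6)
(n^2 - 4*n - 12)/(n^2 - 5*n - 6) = (n + 2)/(n + 1)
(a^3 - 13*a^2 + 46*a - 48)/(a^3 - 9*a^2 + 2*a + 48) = (a - 2)/(a + 2)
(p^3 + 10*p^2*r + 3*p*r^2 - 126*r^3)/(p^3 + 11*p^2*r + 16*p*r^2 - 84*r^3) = (p - 3*r)/(p - 2*r)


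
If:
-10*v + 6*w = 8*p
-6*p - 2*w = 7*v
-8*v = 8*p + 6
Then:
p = -93/20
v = 39/10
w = 3/10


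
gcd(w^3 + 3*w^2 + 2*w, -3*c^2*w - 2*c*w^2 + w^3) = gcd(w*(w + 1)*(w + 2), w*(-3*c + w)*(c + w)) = w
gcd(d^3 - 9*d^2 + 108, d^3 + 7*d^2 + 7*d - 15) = d + 3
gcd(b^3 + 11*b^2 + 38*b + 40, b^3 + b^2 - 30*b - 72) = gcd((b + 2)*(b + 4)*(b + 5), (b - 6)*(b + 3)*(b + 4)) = b + 4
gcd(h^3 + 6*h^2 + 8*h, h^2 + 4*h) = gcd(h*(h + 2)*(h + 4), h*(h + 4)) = h^2 + 4*h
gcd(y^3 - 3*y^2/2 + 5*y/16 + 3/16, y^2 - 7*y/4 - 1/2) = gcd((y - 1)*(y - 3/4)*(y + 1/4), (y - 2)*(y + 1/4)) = y + 1/4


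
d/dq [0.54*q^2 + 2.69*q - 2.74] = 1.08*q + 2.69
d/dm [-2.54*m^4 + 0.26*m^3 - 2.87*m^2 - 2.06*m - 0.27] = -10.16*m^3 + 0.78*m^2 - 5.74*m - 2.06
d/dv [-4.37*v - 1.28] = -4.37000000000000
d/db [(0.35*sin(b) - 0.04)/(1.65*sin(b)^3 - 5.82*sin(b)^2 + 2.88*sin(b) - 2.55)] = (-1.155*sin(b)^3 + 2.235*sin(b)^2 - 0.4656*sin(b) - 0.7773)*cos(b)/(2.7225*sin(b)^6 - 19.206*sin(b)^5 + 43.3764*sin(b)^4 - 41.9382*sin(b)^3 + 37.9764*sin(b)^2 - 14.688*sin(b) + 6.5025)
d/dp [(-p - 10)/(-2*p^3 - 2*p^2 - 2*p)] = (p*(p^2 + p + 1) - (p + 10)*(3*p^2 + 2*p + 1))/(2*p^2*(p^2 + p + 1)^2)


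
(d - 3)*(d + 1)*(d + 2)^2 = d^4 + 2*d^3 - 7*d^2 - 20*d - 12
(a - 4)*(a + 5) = a^2 + a - 20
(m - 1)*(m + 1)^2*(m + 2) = m^4 + 3*m^3 + m^2 - 3*m - 2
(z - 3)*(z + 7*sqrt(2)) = z^2 - 3*z + 7*sqrt(2)*z - 21*sqrt(2)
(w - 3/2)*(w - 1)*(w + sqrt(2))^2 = w^4 - 5*w^3/2 + 2*sqrt(2)*w^3 - 5*sqrt(2)*w^2 + 7*w^2/2 - 5*w + 3*sqrt(2)*w + 3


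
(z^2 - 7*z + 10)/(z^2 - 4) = (z - 5)/(z + 2)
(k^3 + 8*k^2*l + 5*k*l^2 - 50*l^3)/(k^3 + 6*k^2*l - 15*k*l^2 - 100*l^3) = (k - 2*l)/(k - 4*l)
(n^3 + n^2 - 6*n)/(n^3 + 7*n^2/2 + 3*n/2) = 2*(n - 2)/(2*n + 1)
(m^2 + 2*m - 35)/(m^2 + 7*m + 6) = (m^2 + 2*m - 35)/(m^2 + 7*m + 6)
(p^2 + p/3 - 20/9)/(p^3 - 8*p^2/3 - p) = (-3*p^2 - p + 20/3)/(p*(-3*p^2 + 8*p + 3))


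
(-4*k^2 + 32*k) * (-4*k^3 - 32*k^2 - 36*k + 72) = 16*k^5 - 880*k^3 - 1440*k^2 + 2304*k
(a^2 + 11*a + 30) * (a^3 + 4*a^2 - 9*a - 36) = a^5 + 15*a^4 + 65*a^3 - 15*a^2 - 666*a - 1080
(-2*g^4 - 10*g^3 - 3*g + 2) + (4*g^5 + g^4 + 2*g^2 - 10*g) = 4*g^5 - g^4 - 10*g^3 + 2*g^2 - 13*g + 2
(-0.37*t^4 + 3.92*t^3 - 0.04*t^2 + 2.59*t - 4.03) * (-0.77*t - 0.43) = 0.2849*t^5 - 2.8593*t^4 - 1.6548*t^3 - 1.9771*t^2 + 1.9894*t + 1.7329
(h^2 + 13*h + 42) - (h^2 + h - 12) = 12*h + 54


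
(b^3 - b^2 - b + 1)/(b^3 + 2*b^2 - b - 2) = (b - 1)/(b + 2)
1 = 1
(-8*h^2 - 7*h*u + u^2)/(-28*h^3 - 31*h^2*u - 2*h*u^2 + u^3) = (-8*h + u)/(-28*h^2 - 3*h*u + u^2)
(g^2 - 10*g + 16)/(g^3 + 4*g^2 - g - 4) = (g^2 - 10*g + 16)/(g^3 + 4*g^2 - g - 4)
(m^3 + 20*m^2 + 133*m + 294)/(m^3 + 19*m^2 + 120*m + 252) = (m + 7)/(m + 6)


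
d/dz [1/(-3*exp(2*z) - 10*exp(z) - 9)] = (6*exp(z) + 10)*exp(z)/(3*exp(2*z) + 10*exp(z) + 9)^2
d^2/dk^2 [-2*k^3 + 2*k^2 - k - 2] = 4 - 12*k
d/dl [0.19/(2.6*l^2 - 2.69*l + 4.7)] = (0.5111 - 0.988*l)/(2.6*l^2 - 2.69*l + 4.7)^2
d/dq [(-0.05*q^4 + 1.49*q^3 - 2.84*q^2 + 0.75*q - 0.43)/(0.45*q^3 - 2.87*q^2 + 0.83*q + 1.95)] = (-0.0225*q^6 + 0.286999999999999*q^5 - 3.1228*q^4 + 1.4084*q^3 + 9.0923*q^2 - 13.5442*q + 1.8194)/(0.2025*q^6 - 2.583*q^5 + 8.9839*q^4 - 3.0092*q^3 - 10.5041*q^2 + 3.237*q + 3.8025)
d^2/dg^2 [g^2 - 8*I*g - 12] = 2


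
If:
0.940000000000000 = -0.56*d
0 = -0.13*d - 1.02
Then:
No Solution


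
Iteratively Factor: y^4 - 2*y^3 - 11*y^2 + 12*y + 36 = (y - 3)*(y^3 + y^2 - 8*y - 12) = (y - 3)^2*(y^2 + 4*y + 4) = (y - 3)^2*(y + 2)*(y + 2)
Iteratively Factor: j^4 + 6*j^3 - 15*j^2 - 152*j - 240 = (j + 4)*(j^3 + 2*j^2 - 23*j - 60) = (j - 5)*(j + 4)*(j^2 + 7*j + 12) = (j - 5)*(j + 4)^2*(j + 3)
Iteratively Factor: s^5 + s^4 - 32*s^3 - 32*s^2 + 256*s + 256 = (s + 4)*(s^4 - 3*s^3 - 20*s^2 + 48*s + 64) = (s + 1)*(s + 4)*(s^3 - 4*s^2 - 16*s + 64) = (s - 4)*(s + 1)*(s + 4)*(s^2 - 16) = (s - 4)*(s + 1)*(s + 4)^2*(s - 4)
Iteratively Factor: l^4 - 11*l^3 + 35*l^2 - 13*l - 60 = (l - 3)*(l^3 - 8*l^2 + 11*l + 20) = (l - 4)*(l - 3)*(l^2 - 4*l - 5) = (l - 5)*(l - 4)*(l - 3)*(l + 1)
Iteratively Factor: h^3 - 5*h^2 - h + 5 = (h + 1)*(h^2 - 6*h + 5) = (h - 5)*(h + 1)*(h - 1)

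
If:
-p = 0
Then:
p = 0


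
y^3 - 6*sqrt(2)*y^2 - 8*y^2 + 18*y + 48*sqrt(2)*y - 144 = (y - 8)*(y - 3*sqrt(2))^2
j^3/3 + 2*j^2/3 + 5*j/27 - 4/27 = (j/3 + 1/3)*(j - 1/3)*(j + 4/3)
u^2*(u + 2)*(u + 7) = u^4 + 9*u^3 + 14*u^2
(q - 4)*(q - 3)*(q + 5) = q^3 - 2*q^2 - 23*q + 60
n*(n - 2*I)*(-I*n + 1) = -I*n^3 - n^2 - 2*I*n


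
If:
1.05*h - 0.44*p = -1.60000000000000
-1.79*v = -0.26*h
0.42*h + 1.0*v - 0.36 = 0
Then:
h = 0.64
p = 5.16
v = 0.09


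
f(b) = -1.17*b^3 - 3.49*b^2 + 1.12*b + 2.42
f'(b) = -3.51*b^2 - 6.98*b + 1.12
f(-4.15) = 21.29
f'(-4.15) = -30.36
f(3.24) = -70.38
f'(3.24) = -58.34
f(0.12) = 2.50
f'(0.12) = 0.23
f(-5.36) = 76.32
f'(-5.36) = -62.31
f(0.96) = -0.76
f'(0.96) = -8.82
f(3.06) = -60.36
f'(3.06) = -53.11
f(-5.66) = 96.42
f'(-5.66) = -71.82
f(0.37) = 2.30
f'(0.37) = -1.94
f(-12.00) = 1508.18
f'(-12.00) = -420.56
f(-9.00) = 562.58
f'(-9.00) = -220.37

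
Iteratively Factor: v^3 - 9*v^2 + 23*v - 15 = (v - 1)*(v^2 - 8*v + 15) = (v - 5)*(v - 1)*(v - 3)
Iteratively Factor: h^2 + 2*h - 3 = (h - 1)*(h + 3)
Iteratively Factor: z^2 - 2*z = (z)*(z - 2)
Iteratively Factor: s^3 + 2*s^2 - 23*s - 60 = (s + 3)*(s^2 - s - 20) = (s - 5)*(s + 3)*(s + 4)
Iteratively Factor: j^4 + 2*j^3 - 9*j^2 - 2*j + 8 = (j + 1)*(j^3 + j^2 - 10*j + 8) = (j - 1)*(j + 1)*(j^2 + 2*j - 8) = (j - 1)*(j + 1)*(j + 4)*(j - 2)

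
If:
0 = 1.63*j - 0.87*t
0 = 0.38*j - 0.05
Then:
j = 0.13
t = 0.25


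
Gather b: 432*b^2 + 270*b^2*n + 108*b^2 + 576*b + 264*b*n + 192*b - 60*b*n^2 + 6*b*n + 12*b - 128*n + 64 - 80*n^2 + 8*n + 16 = b^2*(270*n + 540) + b*(-60*n^2 + 270*n + 780) - 80*n^2 - 120*n + 80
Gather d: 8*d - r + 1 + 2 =8*d - r + 3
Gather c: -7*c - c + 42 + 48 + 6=96 - 8*c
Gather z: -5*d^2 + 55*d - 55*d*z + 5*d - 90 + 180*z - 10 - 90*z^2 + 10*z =-5*d^2 + 60*d - 90*z^2 + z*(190 - 55*d) - 100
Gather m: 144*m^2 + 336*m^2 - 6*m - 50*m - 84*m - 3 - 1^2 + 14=480*m^2 - 140*m + 10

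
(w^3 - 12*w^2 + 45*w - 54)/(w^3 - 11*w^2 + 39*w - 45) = (w - 6)/(w - 5)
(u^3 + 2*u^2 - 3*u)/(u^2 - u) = u + 3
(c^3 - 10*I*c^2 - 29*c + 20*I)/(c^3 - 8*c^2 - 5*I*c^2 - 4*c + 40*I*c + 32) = (c - 5*I)/(c - 8)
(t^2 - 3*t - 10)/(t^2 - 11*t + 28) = (t^2 - 3*t - 10)/(t^2 - 11*t + 28)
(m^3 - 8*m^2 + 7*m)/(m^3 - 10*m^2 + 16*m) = (m^2 - 8*m + 7)/(m^2 - 10*m + 16)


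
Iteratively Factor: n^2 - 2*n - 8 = (n - 4)*(n + 2)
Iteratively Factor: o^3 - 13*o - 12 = (o - 4)*(o^2 + 4*o + 3) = (o - 4)*(o + 1)*(o + 3)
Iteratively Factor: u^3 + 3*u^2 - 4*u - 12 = (u + 2)*(u^2 + u - 6) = (u - 2)*(u + 2)*(u + 3)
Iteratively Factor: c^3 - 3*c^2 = (c)*(c^2 - 3*c) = c^2*(c - 3)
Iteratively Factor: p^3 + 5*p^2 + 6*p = (p + 2)*(p^2 + 3*p) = (p + 2)*(p + 3)*(p)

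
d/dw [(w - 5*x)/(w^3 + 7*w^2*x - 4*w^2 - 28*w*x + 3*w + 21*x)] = (w^3 + 7*w^2*x - 4*w^2 - 28*w*x + 3*w + 21*x - (w - 5*x)*(3*w^2 + 14*w*x - 8*w - 28*x + 3))/(w^3 + 7*w^2*x - 4*w^2 - 28*w*x + 3*w + 21*x)^2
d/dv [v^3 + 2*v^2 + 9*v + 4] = 3*v^2 + 4*v + 9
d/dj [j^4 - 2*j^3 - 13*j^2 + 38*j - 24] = 4*j^3 - 6*j^2 - 26*j + 38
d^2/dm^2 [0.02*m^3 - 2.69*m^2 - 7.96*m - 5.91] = 0.12*m - 5.38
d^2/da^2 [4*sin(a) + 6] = -4*sin(a)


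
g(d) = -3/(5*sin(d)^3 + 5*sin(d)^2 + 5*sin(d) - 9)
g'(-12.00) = 2.21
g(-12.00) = 0.73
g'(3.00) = -0.30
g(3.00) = 0.37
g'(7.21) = 71.67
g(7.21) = -3.98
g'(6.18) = 0.14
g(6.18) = 0.32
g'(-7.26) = 0.07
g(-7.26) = 0.24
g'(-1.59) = -0.00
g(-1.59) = 0.21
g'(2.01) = -3.03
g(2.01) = -0.90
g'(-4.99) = 0.98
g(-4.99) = -0.61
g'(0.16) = 0.32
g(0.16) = 0.37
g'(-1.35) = 0.03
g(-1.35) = 0.22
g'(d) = -3*(-15*sin(d)^2*cos(d) - 10*sin(d)*cos(d) - 5*cos(d))/(5*sin(d)^3 + 5*sin(d)^2 + 5*sin(d) - 9)^2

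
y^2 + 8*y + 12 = (y + 2)*(y + 6)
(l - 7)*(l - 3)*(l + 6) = l^3 - 4*l^2 - 39*l + 126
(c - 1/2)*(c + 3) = c^2 + 5*c/2 - 3/2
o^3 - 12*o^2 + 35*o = o*(o - 7)*(o - 5)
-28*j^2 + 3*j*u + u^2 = (-4*j + u)*(7*j + u)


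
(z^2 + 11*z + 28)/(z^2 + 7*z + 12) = (z + 7)/(z + 3)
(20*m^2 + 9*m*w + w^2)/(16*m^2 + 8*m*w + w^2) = (5*m + w)/(4*m + w)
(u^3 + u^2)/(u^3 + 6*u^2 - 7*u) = u*(u + 1)/(u^2 + 6*u - 7)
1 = 1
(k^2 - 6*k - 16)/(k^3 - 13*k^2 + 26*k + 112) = 1/(k - 7)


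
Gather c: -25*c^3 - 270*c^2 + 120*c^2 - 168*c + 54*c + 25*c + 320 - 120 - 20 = -25*c^3 - 150*c^2 - 89*c + 180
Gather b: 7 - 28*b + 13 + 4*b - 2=18 - 24*b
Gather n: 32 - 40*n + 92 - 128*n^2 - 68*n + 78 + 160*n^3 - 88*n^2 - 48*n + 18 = 160*n^3 - 216*n^2 - 156*n + 220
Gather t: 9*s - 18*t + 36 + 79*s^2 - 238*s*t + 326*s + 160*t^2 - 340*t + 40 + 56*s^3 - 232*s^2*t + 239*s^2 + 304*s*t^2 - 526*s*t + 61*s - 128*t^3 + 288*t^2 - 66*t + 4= 56*s^3 + 318*s^2 + 396*s - 128*t^3 + t^2*(304*s + 448) + t*(-232*s^2 - 764*s - 424) + 80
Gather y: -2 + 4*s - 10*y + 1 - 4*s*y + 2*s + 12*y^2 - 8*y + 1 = 6*s + 12*y^2 + y*(-4*s - 18)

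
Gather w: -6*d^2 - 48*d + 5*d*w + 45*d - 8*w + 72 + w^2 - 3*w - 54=-6*d^2 - 3*d + w^2 + w*(5*d - 11) + 18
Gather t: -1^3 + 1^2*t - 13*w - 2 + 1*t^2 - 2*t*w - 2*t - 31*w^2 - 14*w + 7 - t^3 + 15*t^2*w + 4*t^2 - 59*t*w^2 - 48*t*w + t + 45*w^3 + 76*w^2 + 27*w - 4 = -t^3 + t^2*(15*w + 5) + t*(-59*w^2 - 50*w) + 45*w^3 + 45*w^2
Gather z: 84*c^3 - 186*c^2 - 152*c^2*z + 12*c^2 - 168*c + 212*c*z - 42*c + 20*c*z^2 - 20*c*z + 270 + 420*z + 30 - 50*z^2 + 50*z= 84*c^3 - 174*c^2 - 210*c + z^2*(20*c - 50) + z*(-152*c^2 + 192*c + 470) + 300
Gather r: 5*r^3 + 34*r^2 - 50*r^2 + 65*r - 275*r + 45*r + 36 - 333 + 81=5*r^3 - 16*r^2 - 165*r - 216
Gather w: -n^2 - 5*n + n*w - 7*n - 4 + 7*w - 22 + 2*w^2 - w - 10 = -n^2 - 12*n + 2*w^2 + w*(n + 6) - 36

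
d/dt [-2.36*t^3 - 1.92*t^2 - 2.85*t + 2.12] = -7.08*t^2 - 3.84*t - 2.85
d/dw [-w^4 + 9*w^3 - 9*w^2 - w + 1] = -4*w^3 + 27*w^2 - 18*w - 1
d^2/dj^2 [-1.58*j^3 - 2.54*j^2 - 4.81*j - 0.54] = -9.48*j - 5.08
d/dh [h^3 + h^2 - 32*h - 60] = 3*h^2 + 2*h - 32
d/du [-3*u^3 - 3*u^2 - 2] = 3*u*(-3*u - 2)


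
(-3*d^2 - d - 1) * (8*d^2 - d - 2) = -24*d^4 - 5*d^3 - d^2 + 3*d + 2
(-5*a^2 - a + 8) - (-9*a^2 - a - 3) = 4*a^2 + 11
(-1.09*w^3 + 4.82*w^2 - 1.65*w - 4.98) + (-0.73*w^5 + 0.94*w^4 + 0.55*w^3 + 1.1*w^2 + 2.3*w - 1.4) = -0.73*w^5 + 0.94*w^4 - 0.54*w^3 + 5.92*w^2 + 0.65*w - 6.38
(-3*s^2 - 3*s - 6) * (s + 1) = -3*s^3 - 6*s^2 - 9*s - 6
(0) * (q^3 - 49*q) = 0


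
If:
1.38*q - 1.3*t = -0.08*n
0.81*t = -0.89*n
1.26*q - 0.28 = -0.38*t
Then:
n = -0.16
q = 0.17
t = 0.17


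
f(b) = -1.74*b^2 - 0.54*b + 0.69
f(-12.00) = -243.39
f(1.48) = -3.92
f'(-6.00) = 20.34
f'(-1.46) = 4.54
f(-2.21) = -6.61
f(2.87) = -15.19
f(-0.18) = 0.73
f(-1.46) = -2.23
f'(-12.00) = 41.22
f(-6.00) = -58.71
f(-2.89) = -12.28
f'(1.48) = -5.69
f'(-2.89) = 9.52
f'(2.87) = -10.53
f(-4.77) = -36.32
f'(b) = -3.48*b - 0.54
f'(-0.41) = 0.89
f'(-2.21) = 7.15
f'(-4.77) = 16.06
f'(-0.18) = 0.09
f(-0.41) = 0.62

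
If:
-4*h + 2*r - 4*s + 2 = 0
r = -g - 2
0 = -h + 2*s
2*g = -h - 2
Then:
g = -1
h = 0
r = -1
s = 0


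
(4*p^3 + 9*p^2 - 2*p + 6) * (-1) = -4*p^3 - 9*p^2 + 2*p - 6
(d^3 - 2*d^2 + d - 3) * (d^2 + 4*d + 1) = d^5 + 2*d^4 - 6*d^3 - d^2 - 11*d - 3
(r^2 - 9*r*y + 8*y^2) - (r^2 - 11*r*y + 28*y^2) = 2*r*y - 20*y^2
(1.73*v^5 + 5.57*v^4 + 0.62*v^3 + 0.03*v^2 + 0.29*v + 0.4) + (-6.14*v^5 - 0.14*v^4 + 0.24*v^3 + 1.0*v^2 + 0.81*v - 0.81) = -4.41*v^5 + 5.43*v^4 + 0.86*v^3 + 1.03*v^2 + 1.1*v - 0.41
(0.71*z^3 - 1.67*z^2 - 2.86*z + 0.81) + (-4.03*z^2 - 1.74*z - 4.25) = 0.71*z^3 - 5.7*z^2 - 4.6*z - 3.44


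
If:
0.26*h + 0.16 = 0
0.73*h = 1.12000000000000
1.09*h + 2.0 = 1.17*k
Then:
No Solution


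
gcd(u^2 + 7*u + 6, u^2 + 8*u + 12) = u + 6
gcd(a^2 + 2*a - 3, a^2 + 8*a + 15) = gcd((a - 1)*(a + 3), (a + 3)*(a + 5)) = a + 3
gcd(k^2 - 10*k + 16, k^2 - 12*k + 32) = k - 8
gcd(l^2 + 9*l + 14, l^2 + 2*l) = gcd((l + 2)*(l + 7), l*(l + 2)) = l + 2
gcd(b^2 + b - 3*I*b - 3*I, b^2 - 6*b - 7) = b + 1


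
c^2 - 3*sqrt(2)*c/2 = c*(c - 3*sqrt(2)/2)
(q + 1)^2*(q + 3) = q^3 + 5*q^2 + 7*q + 3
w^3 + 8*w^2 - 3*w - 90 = (w - 3)*(w + 5)*(w + 6)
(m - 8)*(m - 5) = m^2 - 13*m + 40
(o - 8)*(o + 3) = o^2 - 5*o - 24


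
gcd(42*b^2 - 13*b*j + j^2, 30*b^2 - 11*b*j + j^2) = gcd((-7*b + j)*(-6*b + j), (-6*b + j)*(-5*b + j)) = 6*b - j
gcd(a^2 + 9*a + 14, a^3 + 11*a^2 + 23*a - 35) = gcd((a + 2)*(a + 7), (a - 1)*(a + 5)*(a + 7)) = a + 7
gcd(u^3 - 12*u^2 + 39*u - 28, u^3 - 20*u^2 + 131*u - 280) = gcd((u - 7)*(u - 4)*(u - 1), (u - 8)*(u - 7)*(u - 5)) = u - 7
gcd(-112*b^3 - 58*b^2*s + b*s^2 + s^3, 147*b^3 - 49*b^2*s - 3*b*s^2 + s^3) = 7*b + s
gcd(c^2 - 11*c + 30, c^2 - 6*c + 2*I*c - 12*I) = c - 6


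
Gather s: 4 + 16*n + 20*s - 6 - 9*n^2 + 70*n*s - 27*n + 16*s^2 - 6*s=-9*n^2 - 11*n + 16*s^2 + s*(70*n + 14) - 2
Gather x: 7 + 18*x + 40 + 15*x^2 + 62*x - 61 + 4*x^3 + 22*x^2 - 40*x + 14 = 4*x^3 + 37*x^2 + 40*x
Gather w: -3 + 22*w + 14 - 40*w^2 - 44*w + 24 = -40*w^2 - 22*w + 35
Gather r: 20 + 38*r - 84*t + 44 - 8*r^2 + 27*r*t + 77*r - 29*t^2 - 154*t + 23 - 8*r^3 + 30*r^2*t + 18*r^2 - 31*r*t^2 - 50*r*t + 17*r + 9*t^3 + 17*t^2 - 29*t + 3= -8*r^3 + r^2*(30*t + 10) + r*(-31*t^2 - 23*t + 132) + 9*t^3 - 12*t^2 - 267*t + 90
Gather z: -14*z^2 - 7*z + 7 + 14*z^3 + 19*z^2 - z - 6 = 14*z^3 + 5*z^2 - 8*z + 1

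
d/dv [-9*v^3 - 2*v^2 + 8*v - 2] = -27*v^2 - 4*v + 8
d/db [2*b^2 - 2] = 4*b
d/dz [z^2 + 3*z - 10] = 2*z + 3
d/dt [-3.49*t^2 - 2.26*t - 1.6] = -6.98*t - 2.26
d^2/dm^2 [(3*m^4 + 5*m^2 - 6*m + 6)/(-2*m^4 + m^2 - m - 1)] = 2*(-78*m^8 + 180*m^7 - 193*m^6 + 33*m^5 + 192*m^4 - 167*m^3 + 21*m^2 + 36*m - 23)/(8*m^12 - 12*m^10 + 12*m^9 + 18*m^8 - 12*m^7 - 7*m^6 + 15*m^5 + 6*m^4 - 5*m^3 + 3*m + 1)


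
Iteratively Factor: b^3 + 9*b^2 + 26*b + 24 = (b + 2)*(b^2 + 7*b + 12) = (b + 2)*(b + 4)*(b + 3)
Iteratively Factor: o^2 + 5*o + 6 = (o + 2)*(o + 3)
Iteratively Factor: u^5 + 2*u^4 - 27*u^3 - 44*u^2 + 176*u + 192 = (u + 4)*(u^4 - 2*u^3 - 19*u^2 + 32*u + 48) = (u - 3)*(u + 4)*(u^3 + u^2 - 16*u - 16) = (u - 3)*(u + 1)*(u + 4)*(u^2 - 16) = (u - 3)*(u + 1)*(u + 4)^2*(u - 4)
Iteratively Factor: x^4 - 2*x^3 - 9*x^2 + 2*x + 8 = (x + 1)*(x^3 - 3*x^2 - 6*x + 8) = (x - 1)*(x + 1)*(x^2 - 2*x - 8) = (x - 4)*(x - 1)*(x + 1)*(x + 2)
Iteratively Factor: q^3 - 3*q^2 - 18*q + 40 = (q - 5)*(q^2 + 2*q - 8) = (q - 5)*(q - 2)*(q + 4)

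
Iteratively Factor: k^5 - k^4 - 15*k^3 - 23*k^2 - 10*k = (k)*(k^4 - k^3 - 15*k^2 - 23*k - 10) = k*(k + 1)*(k^3 - 2*k^2 - 13*k - 10) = k*(k - 5)*(k + 1)*(k^2 + 3*k + 2) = k*(k - 5)*(k + 1)^2*(k + 2)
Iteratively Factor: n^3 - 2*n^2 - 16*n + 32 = (n - 2)*(n^2 - 16) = (n - 4)*(n - 2)*(n + 4)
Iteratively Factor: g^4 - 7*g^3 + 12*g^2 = (g)*(g^3 - 7*g^2 + 12*g) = g^2*(g^2 - 7*g + 12) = g^2*(g - 3)*(g - 4)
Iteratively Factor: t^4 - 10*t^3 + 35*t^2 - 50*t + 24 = (t - 1)*(t^3 - 9*t^2 + 26*t - 24) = (t - 3)*(t - 1)*(t^2 - 6*t + 8) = (t - 4)*(t - 3)*(t - 1)*(t - 2)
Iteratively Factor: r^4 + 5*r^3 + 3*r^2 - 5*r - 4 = (r - 1)*(r^3 + 6*r^2 + 9*r + 4) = (r - 1)*(r + 1)*(r^2 + 5*r + 4) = (r - 1)*(r + 1)*(r + 4)*(r + 1)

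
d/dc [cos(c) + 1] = -sin(c)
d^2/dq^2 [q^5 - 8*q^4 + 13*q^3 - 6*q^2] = 20*q^3 - 96*q^2 + 78*q - 12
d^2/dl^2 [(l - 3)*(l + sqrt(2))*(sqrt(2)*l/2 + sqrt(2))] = sqrt(2)*(3*l - 1 + sqrt(2))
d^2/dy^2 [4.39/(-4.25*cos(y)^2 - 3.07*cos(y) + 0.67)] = (317.1775*(1 - cos(y)^2)^2 + 171.835575*cos(y)^3 + 249.966161*cos(y)^2 - 334.641359*cos(y) - 424.929172)/(4.25*cos(y)^2 + 3.07*cos(y) - 0.67)^3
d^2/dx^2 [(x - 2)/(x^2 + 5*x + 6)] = 2*((x - 2)*(2*x + 5)^2 - 3*(x + 1)*(x^2 + 5*x + 6))/(x^2 + 5*x + 6)^3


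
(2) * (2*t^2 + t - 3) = 4*t^2 + 2*t - 6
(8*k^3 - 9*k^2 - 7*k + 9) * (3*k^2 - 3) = 24*k^5 - 27*k^4 - 45*k^3 + 54*k^2 + 21*k - 27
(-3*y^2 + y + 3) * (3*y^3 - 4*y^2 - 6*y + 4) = -9*y^5 + 15*y^4 + 23*y^3 - 30*y^2 - 14*y + 12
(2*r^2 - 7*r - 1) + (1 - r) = 2*r^2 - 8*r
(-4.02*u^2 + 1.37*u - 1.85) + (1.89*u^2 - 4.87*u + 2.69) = -2.13*u^2 - 3.5*u + 0.84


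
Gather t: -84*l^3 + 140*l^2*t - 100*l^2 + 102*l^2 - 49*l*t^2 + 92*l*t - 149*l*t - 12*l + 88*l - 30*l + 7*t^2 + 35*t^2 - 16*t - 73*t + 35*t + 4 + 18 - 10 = -84*l^3 + 2*l^2 + 46*l + t^2*(42 - 49*l) + t*(140*l^2 - 57*l - 54) + 12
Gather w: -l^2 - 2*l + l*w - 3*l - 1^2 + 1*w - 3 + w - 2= -l^2 - 5*l + w*(l + 2) - 6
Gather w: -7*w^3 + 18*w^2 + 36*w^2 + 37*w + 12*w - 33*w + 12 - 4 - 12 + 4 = -7*w^3 + 54*w^2 + 16*w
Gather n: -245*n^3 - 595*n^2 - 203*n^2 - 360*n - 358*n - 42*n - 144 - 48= -245*n^3 - 798*n^2 - 760*n - 192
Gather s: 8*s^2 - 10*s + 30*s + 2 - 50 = 8*s^2 + 20*s - 48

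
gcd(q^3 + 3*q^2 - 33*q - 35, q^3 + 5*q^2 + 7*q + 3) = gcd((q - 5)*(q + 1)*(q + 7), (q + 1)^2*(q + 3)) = q + 1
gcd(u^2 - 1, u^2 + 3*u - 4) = u - 1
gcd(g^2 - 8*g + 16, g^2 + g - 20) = g - 4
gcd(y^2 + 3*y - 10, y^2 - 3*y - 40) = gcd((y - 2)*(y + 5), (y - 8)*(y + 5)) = y + 5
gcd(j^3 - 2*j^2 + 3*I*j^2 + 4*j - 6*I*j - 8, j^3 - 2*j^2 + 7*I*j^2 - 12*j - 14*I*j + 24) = j^2 + j*(-2 + 4*I) - 8*I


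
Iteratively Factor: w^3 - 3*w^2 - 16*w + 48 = (w + 4)*(w^2 - 7*w + 12) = (w - 4)*(w + 4)*(w - 3)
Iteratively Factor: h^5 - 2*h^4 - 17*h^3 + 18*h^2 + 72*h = (h - 3)*(h^4 + h^3 - 14*h^2 - 24*h) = (h - 3)*(h + 3)*(h^3 - 2*h^2 - 8*h) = (h - 4)*(h - 3)*(h + 3)*(h^2 + 2*h) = h*(h - 4)*(h - 3)*(h + 3)*(h + 2)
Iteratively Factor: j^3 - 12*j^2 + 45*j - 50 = (j - 5)*(j^2 - 7*j + 10) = (j - 5)^2*(j - 2)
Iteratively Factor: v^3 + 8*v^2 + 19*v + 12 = (v + 4)*(v^2 + 4*v + 3) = (v + 1)*(v + 4)*(v + 3)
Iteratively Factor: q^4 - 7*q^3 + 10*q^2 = (q - 2)*(q^3 - 5*q^2) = (q - 5)*(q - 2)*(q^2) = q*(q - 5)*(q - 2)*(q)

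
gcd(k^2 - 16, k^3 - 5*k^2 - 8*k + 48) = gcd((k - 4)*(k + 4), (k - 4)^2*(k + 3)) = k - 4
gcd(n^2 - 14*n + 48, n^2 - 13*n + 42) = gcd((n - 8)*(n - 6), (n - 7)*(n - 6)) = n - 6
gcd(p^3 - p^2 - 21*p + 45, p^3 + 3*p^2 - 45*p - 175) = p + 5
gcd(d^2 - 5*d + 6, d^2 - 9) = d - 3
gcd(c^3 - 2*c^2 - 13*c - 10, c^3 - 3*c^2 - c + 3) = c + 1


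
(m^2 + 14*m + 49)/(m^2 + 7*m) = (m + 7)/m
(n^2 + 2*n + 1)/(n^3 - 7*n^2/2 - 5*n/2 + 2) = 2*(n + 1)/(2*n^2 - 9*n + 4)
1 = 1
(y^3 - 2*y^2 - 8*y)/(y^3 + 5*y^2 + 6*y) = (y - 4)/(y + 3)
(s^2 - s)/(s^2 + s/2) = 2*(s - 1)/(2*s + 1)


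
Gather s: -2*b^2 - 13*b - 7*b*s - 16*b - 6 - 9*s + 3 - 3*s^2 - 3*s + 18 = -2*b^2 - 29*b - 3*s^2 + s*(-7*b - 12) + 15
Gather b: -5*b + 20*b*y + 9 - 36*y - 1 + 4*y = b*(20*y - 5) - 32*y + 8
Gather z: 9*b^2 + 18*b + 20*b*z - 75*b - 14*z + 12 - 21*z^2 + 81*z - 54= 9*b^2 - 57*b - 21*z^2 + z*(20*b + 67) - 42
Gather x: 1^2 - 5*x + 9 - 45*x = 10 - 50*x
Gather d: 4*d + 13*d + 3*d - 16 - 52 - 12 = 20*d - 80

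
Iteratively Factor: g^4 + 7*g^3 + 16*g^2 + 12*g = (g)*(g^3 + 7*g^2 + 16*g + 12) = g*(g + 2)*(g^2 + 5*g + 6) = g*(g + 2)^2*(g + 3)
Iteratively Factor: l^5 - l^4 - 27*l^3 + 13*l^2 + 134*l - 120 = (l + 4)*(l^4 - 5*l^3 - 7*l^2 + 41*l - 30) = (l - 2)*(l + 4)*(l^3 - 3*l^2 - 13*l + 15) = (l - 2)*(l - 1)*(l + 4)*(l^2 - 2*l - 15) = (l - 2)*(l - 1)*(l + 3)*(l + 4)*(l - 5)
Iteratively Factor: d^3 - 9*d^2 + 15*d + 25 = (d - 5)*(d^2 - 4*d - 5) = (d - 5)^2*(d + 1)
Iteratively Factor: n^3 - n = (n + 1)*(n^2 - n) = (n - 1)*(n + 1)*(n)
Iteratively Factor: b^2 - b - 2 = (b + 1)*(b - 2)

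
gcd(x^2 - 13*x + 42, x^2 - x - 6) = 1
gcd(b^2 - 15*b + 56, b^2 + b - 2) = 1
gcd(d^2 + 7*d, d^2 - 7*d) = d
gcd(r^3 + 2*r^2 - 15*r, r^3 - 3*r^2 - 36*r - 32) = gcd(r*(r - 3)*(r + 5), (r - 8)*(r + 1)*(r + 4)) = 1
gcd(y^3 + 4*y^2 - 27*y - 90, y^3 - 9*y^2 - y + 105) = y^2 - 2*y - 15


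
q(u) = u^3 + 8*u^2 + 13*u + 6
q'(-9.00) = 112.00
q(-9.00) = -192.00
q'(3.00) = 88.00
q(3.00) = 144.00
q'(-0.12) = 11.12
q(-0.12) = 4.55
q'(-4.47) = 1.42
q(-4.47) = 18.42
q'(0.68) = 25.27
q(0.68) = 18.85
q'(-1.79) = -6.03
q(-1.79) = 2.63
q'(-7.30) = 56.07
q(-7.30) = -51.60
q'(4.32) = 138.11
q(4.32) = 292.08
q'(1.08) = 33.78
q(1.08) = 30.63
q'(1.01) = 32.22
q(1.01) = 28.32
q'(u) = 3*u^2 + 16*u + 13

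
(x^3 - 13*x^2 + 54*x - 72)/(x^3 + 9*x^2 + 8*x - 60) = (x^3 - 13*x^2 + 54*x - 72)/(x^3 + 9*x^2 + 8*x - 60)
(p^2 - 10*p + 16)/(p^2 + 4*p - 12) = (p - 8)/(p + 6)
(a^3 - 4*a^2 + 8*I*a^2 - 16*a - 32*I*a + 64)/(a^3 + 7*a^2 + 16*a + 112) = (a^2 + 4*a*(-1 + I) - 16*I)/(a^2 + a*(7 - 4*I) - 28*I)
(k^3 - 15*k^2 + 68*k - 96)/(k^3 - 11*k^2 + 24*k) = (k - 4)/k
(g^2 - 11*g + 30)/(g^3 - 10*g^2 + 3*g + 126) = (g - 5)/(g^2 - 4*g - 21)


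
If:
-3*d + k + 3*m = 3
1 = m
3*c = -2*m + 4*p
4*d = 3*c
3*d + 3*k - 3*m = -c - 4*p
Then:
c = 1/13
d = 3/52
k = 9/52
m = 1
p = 29/52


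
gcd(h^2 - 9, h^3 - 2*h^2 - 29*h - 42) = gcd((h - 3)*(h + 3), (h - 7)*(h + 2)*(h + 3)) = h + 3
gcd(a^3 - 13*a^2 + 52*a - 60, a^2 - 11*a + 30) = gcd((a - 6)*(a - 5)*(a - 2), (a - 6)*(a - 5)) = a^2 - 11*a + 30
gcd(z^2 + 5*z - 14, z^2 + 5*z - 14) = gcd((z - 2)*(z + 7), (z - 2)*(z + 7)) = z^2 + 5*z - 14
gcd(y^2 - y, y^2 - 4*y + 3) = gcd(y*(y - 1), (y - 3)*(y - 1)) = y - 1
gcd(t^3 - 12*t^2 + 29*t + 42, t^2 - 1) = t + 1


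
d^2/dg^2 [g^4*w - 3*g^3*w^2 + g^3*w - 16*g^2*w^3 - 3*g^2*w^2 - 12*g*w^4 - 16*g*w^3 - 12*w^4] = 2*w*(6*g^2 - 9*g*w + 3*g - 16*w^2 - 3*w)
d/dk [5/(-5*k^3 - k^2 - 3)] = 5*k*(15*k + 2)/(5*k^3 + k^2 + 3)^2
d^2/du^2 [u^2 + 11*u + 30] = 2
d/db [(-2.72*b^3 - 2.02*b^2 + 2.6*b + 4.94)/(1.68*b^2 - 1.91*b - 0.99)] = (-4.5696*b^4 + 10.3904*b^3 + 7.5686*b^2 - 12.5988*b + 6.8614)/(2.8224*b^4 - 6.4176*b^3 + 0.3217*b^2 + 3.7818*b + 0.9801)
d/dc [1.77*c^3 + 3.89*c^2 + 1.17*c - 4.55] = 5.31*c^2 + 7.78*c + 1.17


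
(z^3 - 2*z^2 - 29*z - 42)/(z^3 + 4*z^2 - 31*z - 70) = (z^2 - 4*z - 21)/(z^2 + 2*z - 35)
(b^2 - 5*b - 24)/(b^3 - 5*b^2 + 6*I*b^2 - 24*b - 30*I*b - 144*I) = 1/(b + 6*I)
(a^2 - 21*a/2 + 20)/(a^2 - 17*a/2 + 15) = (a - 8)/(a - 6)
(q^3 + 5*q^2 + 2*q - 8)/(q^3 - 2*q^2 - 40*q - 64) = (q - 1)/(q - 8)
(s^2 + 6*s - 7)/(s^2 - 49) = (s - 1)/(s - 7)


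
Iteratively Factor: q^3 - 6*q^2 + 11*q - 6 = (q - 3)*(q^2 - 3*q + 2) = (q - 3)*(q - 2)*(q - 1)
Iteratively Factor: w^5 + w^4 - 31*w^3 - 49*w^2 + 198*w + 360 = (w - 3)*(w^4 + 4*w^3 - 19*w^2 - 106*w - 120) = (w - 3)*(w + 3)*(w^3 + w^2 - 22*w - 40) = (w - 3)*(w + 3)*(w + 4)*(w^2 - 3*w - 10) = (w - 5)*(w - 3)*(w + 3)*(w + 4)*(w + 2)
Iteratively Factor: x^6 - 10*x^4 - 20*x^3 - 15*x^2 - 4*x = (x + 1)*(x^5 - x^4 - 9*x^3 - 11*x^2 - 4*x) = (x + 1)^2*(x^4 - 2*x^3 - 7*x^2 - 4*x) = (x + 1)^3*(x^3 - 3*x^2 - 4*x) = x*(x + 1)^3*(x^2 - 3*x - 4) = x*(x - 4)*(x + 1)^3*(x + 1)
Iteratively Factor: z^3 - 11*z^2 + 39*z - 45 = (z - 3)*(z^2 - 8*z + 15) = (z - 3)^2*(z - 5)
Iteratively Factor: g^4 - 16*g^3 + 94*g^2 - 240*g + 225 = (g - 3)*(g^3 - 13*g^2 + 55*g - 75) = (g - 3)^2*(g^2 - 10*g + 25) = (g - 5)*(g - 3)^2*(g - 5)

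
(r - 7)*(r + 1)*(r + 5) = r^3 - r^2 - 37*r - 35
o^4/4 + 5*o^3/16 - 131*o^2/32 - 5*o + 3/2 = (o/4 + 1)*(o - 4)*(o - 1/4)*(o + 3/2)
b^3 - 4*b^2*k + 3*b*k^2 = b*(b - 3*k)*(b - k)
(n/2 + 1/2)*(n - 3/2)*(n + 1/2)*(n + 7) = n^4/2 + 7*n^3/2 - 7*n^2/8 - 13*n/2 - 21/8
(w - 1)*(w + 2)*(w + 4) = w^3 + 5*w^2 + 2*w - 8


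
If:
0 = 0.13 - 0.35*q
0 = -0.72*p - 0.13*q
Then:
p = -0.07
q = 0.37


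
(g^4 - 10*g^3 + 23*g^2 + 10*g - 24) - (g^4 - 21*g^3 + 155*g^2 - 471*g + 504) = 11*g^3 - 132*g^2 + 481*g - 528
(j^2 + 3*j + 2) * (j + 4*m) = j^3 + 4*j^2*m + 3*j^2 + 12*j*m + 2*j + 8*m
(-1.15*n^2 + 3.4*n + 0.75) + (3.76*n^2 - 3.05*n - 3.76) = 2.61*n^2 + 0.35*n - 3.01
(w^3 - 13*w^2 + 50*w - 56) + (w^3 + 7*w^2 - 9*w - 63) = 2*w^3 - 6*w^2 + 41*w - 119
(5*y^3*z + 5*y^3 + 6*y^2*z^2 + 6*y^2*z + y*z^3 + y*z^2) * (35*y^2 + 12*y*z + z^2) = 175*y^5*z + 175*y^5 + 270*y^4*z^2 + 270*y^4*z + 112*y^3*z^3 + 112*y^3*z^2 + 18*y^2*z^4 + 18*y^2*z^3 + y*z^5 + y*z^4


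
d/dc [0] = 0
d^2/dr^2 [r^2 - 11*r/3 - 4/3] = 2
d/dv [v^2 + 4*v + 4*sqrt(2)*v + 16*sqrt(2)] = 2*v + 4 + 4*sqrt(2)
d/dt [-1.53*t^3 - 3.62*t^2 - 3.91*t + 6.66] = -4.59*t^2 - 7.24*t - 3.91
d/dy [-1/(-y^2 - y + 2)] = (-2*y - 1)/(y^2 + y - 2)^2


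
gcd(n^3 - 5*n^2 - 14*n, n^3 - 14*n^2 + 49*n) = n^2 - 7*n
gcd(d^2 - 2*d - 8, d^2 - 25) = 1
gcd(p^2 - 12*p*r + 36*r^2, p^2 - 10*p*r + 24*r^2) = p - 6*r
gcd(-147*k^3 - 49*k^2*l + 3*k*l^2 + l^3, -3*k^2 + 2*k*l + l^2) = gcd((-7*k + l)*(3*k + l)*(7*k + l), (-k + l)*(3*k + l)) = 3*k + l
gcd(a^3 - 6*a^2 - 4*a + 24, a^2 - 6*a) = a - 6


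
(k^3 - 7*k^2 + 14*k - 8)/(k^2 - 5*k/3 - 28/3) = 3*(k^2 - 3*k + 2)/(3*k + 7)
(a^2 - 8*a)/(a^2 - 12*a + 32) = a/(a - 4)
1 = 1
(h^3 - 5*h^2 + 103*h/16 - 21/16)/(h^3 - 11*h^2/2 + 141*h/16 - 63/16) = (4*h - 1)/(4*h - 3)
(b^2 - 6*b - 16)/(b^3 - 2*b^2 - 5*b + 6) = (b - 8)/(b^2 - 4*b + 3)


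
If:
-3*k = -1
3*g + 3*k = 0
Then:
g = -1/3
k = 1/3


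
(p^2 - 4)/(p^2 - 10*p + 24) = (p^2 - 4)/(p^2 - 10*p + 24)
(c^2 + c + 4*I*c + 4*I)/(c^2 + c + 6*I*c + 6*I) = (c + 4*I)/(c + 6*I)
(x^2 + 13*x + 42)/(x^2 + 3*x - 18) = (x + 7)/(x - 3)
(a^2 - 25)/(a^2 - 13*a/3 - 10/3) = 3*(a + 5)/(3*a + 2)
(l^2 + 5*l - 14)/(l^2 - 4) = (l + 7)/(l + 2)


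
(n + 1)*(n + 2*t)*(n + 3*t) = n^3 + 5*n^2*t + n^2 + 6*n*t^2 + 5*n*t + 6*t^2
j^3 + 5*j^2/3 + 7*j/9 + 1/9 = (j + 1/3)^2*(j + 1)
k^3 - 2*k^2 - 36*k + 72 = (k - 6)*(k - 2)*(k + 6)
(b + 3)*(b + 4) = b^2 + 7*b + 12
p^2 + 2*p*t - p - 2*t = (p - 1)*(p + 2*t)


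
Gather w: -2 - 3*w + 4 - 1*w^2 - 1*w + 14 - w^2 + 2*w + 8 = -2*w^2 - 2*w + 24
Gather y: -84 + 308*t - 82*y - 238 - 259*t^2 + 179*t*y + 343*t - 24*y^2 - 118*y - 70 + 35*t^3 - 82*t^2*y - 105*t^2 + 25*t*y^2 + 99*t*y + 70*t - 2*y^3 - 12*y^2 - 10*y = 35*t^3 - 364*t^2 + 721*t - 2*y^3 + y^2*(25*t - 36) + y*(-82*t^2 + 278*t - 210) - 392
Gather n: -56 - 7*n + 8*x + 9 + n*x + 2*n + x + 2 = n*(x - 5) + 9*x - 45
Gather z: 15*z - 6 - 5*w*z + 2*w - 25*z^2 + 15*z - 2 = 2*w - 25*z^2 + z*(30 - 5*w) - 8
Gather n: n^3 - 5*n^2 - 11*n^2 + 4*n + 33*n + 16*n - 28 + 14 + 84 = n^3 - 16*n^2 + 53*n + 70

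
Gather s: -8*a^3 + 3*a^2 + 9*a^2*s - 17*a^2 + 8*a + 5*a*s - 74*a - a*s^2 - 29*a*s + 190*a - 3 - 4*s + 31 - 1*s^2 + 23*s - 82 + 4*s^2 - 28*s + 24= -8*a^3 - 14*a^2 + 124*a + s^2*(3 - a) + s*(9*a^2 - 24*a - 9) - 30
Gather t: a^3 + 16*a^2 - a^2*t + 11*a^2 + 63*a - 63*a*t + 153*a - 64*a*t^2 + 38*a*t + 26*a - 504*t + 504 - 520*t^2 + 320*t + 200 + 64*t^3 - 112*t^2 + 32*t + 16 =a^3 + 27*a^2 + 242*a + 64*t^3 + t^2*(-64*a - 632) + t*(-a^2 - 25*a - 152) + 720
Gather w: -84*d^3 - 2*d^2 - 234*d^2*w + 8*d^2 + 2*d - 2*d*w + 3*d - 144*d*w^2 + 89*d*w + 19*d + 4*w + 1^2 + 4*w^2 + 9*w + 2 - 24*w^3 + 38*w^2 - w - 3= -84*d^3 + 6*d^2 + 24*d - 24*w^3 + w^2*(42 - 144*d) + w*(-234*d^2 + 87*d + 12)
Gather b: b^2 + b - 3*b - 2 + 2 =b^2 - 2*b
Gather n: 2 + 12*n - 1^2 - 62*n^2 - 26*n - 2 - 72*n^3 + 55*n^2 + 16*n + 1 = -72*n^3 - 7*n^2 + 2*n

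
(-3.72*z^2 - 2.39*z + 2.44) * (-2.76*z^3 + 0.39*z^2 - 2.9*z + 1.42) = 10.2672*z^5 + 5.1456*z^4 + 3.1215*z^3 + 2.6002*z^2 - 10.4698*z + 3.4648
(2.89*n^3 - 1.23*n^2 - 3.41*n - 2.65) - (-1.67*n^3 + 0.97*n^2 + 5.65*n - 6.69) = 4.56*n^3 - 2.2*n^2 - 9.06*n + 4.04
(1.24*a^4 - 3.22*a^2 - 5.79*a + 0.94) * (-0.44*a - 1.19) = -0.5456*a^5 - 1.4756*a^4 + 1.4168*a^3 + 6.3794*a^2 + 6.4765*a - 1.1186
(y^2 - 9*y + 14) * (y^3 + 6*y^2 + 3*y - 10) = y^5 - 3*y^4 - 37*y^3 + 47*y^2 + 132*y - 140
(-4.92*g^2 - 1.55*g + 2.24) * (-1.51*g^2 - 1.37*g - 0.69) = 7.4292*g^4 + 9.0809*g^3 + 2.1359*g^2 - 1.9993*g - 1.5456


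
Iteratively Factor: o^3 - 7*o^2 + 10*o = (o)*(o^2 - 7*o + 10) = o*(o - 5)*(o - 2)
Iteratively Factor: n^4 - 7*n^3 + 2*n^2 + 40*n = (n)*(n^3 - 7*n^2 + 2*n + 40) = n*(n - 5)*(n^2 - 2*n - 8) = n*(n - 5)*(n + 2)*(n - 4)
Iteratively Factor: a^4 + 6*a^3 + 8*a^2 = (a + 4)*(a^3 + 2*a^2) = (a + 2)*(a + 4)*(a^2) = a*(a + 2)*(a + 4)*(a)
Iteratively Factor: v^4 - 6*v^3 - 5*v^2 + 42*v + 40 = (v + 1)*(v^3 - 7*v^2 + 2*v + 40) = (v - 5)*(v + 1)*(v^2 - 2*v - 8) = (v - 5)*(v + 1)*(v + 2)*(v - 4)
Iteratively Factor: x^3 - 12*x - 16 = (x - 4)*(x^2 + 4*x + 4) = (x - 4)*(x + 2)*(x + 2)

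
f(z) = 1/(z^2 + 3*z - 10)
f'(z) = (-2*z - 3)/(z^2 + 3*z - 10)^2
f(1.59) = -0.37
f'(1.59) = -0.85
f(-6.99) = 0.06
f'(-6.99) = 0.03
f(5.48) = 0.03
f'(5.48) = -0.01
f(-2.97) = -0.10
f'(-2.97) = 0.03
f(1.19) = -0.20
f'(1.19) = -0.21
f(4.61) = 0.04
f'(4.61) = -0.02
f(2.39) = 0.35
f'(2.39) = -0.94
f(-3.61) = -0.13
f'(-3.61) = 0.07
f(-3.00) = -0.10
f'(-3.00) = 0.03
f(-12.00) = 0.01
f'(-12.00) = 0.00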